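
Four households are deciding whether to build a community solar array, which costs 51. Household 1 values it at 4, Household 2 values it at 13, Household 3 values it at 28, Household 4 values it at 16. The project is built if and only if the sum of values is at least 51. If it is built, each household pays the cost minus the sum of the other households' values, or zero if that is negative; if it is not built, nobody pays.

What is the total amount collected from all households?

Total value 61 ≥ cost 51, so it is built.
Household 1: others sum to 57; max(0, 51 - 57) = 0.
Household 2: others sum to 48; max(0, 51 - 48) = 3.
Household 3: others sum to 33; max(0, 51 - 33) = 18.
Household 4: others sum to 45; max(0, 51 - 45) = 6.
Total collected = 0 + 3 + 18 + 6 = 27.

27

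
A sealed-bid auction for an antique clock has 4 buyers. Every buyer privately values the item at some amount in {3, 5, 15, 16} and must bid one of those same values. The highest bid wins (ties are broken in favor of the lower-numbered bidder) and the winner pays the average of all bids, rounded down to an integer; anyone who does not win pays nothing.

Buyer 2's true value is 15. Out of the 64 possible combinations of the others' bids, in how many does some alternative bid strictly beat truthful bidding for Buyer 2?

30

Others bid (3, 3, 3): truth gives 9; bid 5 gives 12 > 9. Violating.
Others bid (3, 3, 5): truth gives 9; bid 5 gives 11 > 9. Violating.
Others bid (3, 3, 16): truth gives 0; bid 16 gives 6 > 0. Violating.
Others bid (3, 5, 3): truth gives 9; bid 5 gives 11 > 9. Violating.
Others bid (3, 3, 15): truth gives 6; no alternative beats it.
Others bid (3, 5, 15): truth gives 6; no alternative beats it.
(Checking all 64 profiles: 30 have a profitable deviation, 34 do not.)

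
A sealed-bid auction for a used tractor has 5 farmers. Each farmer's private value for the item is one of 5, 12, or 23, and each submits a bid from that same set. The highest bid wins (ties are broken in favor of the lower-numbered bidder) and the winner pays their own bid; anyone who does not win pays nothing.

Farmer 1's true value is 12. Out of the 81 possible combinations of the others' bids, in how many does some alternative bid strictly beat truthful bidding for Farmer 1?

Others bid (5, 5, 5, 5): truth gives 0; bid 5 gives 7 > 0. Violating.
Others bid (5, 5, 5, 12): truth gives 0; no alternative beats it.
Others bid (5, 5, 5, 23): truth gives 0; no alternative beats it.
(Checking all 81 profiles: 1 has a profitable deviation, 80 do not.)

1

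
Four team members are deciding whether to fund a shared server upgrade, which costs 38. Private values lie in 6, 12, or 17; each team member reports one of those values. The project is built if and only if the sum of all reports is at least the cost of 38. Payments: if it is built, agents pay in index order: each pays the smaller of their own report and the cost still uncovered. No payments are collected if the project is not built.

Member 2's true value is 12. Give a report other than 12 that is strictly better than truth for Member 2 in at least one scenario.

Suppose Member 1 reports 6, Member 3 reports 12 and Member 4 reports 17.
Report 12: project built, pays 12, utility 12 - 12 = 0.
Report 6: project built, pays 6, utility 12 - 6 = 6.
So reporting 6 beats truth here (6 > 0).

6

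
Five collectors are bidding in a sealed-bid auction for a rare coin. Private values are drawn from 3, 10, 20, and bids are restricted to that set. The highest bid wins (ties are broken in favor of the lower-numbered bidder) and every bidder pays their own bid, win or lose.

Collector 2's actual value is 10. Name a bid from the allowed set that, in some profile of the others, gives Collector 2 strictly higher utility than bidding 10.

Suppose Collector 1 bids 3, Collector 3 bids 3, Collector 4 bids 3 and Collector 5 bids 20.
Bid 10: loses but pays 10, utility -10.
Bid 3: loses but pays 3, utility -3.
So bidding 3 beats truth here (-3 > -10).

3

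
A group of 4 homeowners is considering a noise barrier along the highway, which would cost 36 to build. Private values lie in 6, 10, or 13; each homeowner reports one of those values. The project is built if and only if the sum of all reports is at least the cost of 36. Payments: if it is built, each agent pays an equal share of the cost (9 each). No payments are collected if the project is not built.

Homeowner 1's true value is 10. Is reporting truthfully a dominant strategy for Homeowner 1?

Consider the case where Homeowner 2 reports 6, Homeowner 3 reports 6 and Homeowner 4 reports 13.
Truthful report 10: project not built, utility 0.
Report 13 instead: project built, pays 9, utility 10 - 9 = 1.
Since 1 > 0, reporting 13 is strictly better here, so truthful reporting is not dominant.

No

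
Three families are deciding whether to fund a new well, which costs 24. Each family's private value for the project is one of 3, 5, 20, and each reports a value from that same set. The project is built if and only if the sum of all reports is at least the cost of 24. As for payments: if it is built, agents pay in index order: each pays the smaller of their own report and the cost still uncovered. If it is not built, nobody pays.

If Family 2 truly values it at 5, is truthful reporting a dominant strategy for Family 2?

Consider the case where Family 1 reports 3 and Family 3 reports 20.
Truthful report 5: project built, pays 5, utility 5 - 5 = 0.
Report 3 instead: project built, pays 3, utility 5 - 3 = 2.
Since 2 > 0, reporting 3 is strictly better here, so truthful reporting is not dominant.

No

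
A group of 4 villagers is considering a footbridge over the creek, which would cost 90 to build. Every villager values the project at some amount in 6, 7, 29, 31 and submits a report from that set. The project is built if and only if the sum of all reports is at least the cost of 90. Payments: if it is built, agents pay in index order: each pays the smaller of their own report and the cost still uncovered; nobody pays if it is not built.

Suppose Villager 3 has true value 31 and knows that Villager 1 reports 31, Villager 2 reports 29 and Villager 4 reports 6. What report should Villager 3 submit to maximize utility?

29

Report 6: project not built, utility 0.
Report 7: project not built, utility 0.
Report 29: project built, pays 29, utility 31 - 29 = 2.
Report 31: project built, pays 30, utility 31 - 30 = 1.
The best choice is 29 with utility 2.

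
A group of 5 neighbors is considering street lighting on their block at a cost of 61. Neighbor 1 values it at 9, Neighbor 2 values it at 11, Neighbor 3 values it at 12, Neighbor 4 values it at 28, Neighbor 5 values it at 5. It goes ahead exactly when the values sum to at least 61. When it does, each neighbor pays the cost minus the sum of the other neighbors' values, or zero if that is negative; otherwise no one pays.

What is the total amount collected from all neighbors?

Total value 65 ≥ cost 61, so it is built.
Neighbor 1: others sum to 56; max(0, 61 - 56) = 5.
Neighbor 2: others sum to 54; max(0, 61 - 54) = 7.
Neighbor 3: others sum to 53; max(0, 61 - 53) = 8.
Neighbor 4: others sum to 37; max(0, 61 - 37) = 24.
Neighbor 5: others sum to 60; max(0, 61 - 60) = 1.
Total collected = 5 + 7 + 8 + 24 + 1 = 45.

45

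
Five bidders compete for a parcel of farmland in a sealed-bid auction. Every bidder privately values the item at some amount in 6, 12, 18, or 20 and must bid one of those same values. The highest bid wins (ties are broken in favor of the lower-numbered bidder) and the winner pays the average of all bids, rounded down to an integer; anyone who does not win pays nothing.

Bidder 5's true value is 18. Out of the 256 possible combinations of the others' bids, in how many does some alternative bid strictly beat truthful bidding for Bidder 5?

65

Others bid (6, 6, 6, 6): truth gives 10; bid 12 gives 11 > 10. Violating.
Others bid (6, 6, 6, 18): truth gives 0; bid 20 gives 7 > 0. Violating.
Others bid (6, 6, 12, 18): truth gives 0; bid 20 gives 6 > 0. Violating.
Others bid (6, 6, 18, 6): truth gives 0; bid 20 gives 7 > 0. Violating.
Others bid (6, 6, 6, 12): truth gives 9; no alternative beats it.
Others bid (6, 6, 6, 20): truth gives 0; no alternative beats it.
(Checking all 256 profiles: 65 have a profitable deviation, 191 do not.)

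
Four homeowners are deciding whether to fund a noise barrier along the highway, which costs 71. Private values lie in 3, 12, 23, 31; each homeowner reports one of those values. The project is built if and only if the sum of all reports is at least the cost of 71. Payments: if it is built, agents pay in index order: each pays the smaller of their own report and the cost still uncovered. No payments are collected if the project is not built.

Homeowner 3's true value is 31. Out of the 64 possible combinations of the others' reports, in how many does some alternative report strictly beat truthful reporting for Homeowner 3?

32

Others report (3, 23, 23): truth gives 0; report 23 gives 8 > 0. Violating.
Others report (3, 23, 31): truth gives 0; report 23 gives 8 > 0. Violating.
Others report (3, 31, 23): truth gives 0; report 23 gives 8 > 0. Violating.
Others report (3, 31, 31): truth gives 0; report 12 gives 19 > 0. Violating.
Others report (3, 3, 3): truth gives 0; no alternative beats it.
Others report (3, 3, 12): truth gives 0; no alternative beats it.
(Checking all 64 profiles: 32 have a profitable deviation, 32 do not.)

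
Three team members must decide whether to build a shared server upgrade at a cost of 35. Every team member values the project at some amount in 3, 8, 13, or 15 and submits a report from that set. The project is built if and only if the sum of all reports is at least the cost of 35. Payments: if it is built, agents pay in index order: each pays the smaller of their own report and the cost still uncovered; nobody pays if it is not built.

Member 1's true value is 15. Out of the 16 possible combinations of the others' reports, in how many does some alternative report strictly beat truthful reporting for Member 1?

Others report (8, 15): truth gives 0; report 13 gives 2 > 0. Violating.
Others report (13, 13): truth gives 0; report 13 gives 2 > 0. Violating.
Others report (13, 15): truth gives 0; report 8 gives 7 > 0. Violating.
Others report (15, 8): truth gives 0; report 13 gives 2 > 0. Violating.
Others report (3, 3): truth gives 0; no alternative beats it.
Others report (3, 8): truth gives 0; no alternative beats it.
(Checking all 16 profiles: 6 have a profitable deviation, 10 do not.)

6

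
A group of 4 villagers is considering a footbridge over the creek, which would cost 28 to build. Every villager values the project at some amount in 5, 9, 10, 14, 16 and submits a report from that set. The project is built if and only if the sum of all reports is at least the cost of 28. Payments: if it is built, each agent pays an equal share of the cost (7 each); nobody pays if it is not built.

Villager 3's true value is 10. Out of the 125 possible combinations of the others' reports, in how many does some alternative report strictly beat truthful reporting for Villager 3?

Others report (5, 5, 5): truth gives 0; report 14 gives 3 > 0. Violating.
Others report (5, 5, 9): truth gives 3; no alternative beats it.
Others report (5, 5, 10): truth gives 3; no alternative beats it.
(Checking all 125 profiles: 1 has a profitable deviation, 124 do not.)

1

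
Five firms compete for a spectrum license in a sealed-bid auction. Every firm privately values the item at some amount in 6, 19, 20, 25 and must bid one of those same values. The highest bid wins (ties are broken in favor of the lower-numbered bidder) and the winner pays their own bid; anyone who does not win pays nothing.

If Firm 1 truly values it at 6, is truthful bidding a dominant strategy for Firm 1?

Check each profile of the others' bids and compare truth against every alternative bid.
Others bid (6, 6, 6, 6): truth gives 0, best alternative gives -13.
Others bid (6, 6, 6, 19): truth gives 0, best alternative gives -13.
Others bid (6, 6, 19, 6): truth gives 0, best alternative gives -13.
Others bid (6, 6, 19, 19): truth gives 0, best alternative gives -13.
Others bid (6, 19, 6, 6): truth gives 0, best alternative gives -13.
Others bid (6, 19, 6, 19): truth gives 0, best alternative gives -13.
(Remaining 250 profiles checked similarly; truth is weakly best in each.)
In every case the truthful bid is at least as good as any alternative, so it is a dominant strategy.

Yes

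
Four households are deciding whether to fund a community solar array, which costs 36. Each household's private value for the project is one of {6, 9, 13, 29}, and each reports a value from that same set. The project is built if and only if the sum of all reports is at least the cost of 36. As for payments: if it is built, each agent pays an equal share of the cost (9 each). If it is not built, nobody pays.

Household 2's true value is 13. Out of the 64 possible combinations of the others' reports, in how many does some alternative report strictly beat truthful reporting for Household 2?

4

Others report (6, 6, 6): truth gives 0; report 29 gives 4 > 0. Violating.
Others report (6, 6, 9): truth gives 0; report 29 gives 4 > 0. Violating.
Others report (6, 9, 6): truth gives 0; report 29 gives 4 > 0. Violating.
Others report (9, 6, 6): truth gives 0; report 29 gives 4 > 0. Violating.
Others report (6, 6, 13): truth gives 4; no alternative beats it.
Others report (6, 6, 29): truth gives 4; no alternative beats it.
(Checking all 64 profiles: 4 have a profitable deviation, 60 do not.)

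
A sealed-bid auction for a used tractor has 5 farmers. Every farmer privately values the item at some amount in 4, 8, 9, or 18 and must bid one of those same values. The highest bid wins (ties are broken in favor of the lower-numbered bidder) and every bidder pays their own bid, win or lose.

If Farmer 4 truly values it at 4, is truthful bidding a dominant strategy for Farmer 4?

Yes

Check each profile of the others' bids and compare truth against every alternative bid.
Others bid (4, 4, 4, 18): truth gives -4, best alternative gives -8.
Others bid (4, 4, 8, 18): truth gives -4, best alternative gives -8.
Others bid (4, 4, 9, 4): truth gives -4, best alternative gives -8.
Others bid (4, 4, 9, 8): truth gives -4, best alternative gives -8.
Others bid (4, 4, 9, 9): truth gives -4, best alternative gives -8.
Others bid (4, 4, 9, 18): truth gives -4, best alternative gives -8.
(Remaining 250 profiles checked similarly; truth is weakly best in each.)
In every case the truthful bid is at least as good as any alternative, so it is a dominant strategy.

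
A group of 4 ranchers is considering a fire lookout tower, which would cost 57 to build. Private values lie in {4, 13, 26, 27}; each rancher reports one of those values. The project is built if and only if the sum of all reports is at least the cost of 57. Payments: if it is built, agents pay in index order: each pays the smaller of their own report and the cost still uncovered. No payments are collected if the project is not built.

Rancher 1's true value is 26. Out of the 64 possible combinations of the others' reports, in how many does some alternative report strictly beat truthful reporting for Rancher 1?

Others report (4, 13, 27): truth gives 0; report 13 gives 13 > 0. Violating.
Others report (4, 26, 26): truth gives 0; report 4 gives 22 > 0. Violating.
Others report (4, 26, 27): truth gives 0; report 4 gives 22 > 0. Violating.
Others report (4, 27, 13): truth gives 0; report 13 gives 13 > 0. Violating.
Others report (4, 4, 4): truth gives 0; no alternative beats it.
Others report (4, 4, 13): truth gives 0; no alternative beats it.
(Checking all 64 profiles: 44 have a profitable deviation, 20 do not.)

44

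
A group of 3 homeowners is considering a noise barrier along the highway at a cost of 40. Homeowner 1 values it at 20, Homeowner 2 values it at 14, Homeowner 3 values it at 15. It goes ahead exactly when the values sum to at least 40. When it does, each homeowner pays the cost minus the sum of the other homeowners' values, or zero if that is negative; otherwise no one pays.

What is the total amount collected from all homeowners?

Total value 49 ≥ cost 40, so it is built.
Homeowner 1: others sum to 29; max(0, 40 - 29) = 11.
Homeowner 2: others sum to 35; max(0, 40 - 35) = 5.
Homeowner 3: others sum to 34; max(0, 40 - 34) = 6.
Total collected = 11 + 5 + 6 = 22.

22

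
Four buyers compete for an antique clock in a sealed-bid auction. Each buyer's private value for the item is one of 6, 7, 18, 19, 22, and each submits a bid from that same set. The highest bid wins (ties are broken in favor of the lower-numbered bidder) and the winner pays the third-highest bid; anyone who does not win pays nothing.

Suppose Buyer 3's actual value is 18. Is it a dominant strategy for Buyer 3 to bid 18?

Consider the case where Buyer 1 bids 6, Buyer 2 bids 6 and Buyer 4 bids 19.
Truthful bid 18: loses, pays 0, utility 0.
Bid 19 instead: wins, pays 6, utility 18 - 6 = 12.
Since 12 > 0, bidding 19 is strictly better here, so truthful bidding is not dominant.

No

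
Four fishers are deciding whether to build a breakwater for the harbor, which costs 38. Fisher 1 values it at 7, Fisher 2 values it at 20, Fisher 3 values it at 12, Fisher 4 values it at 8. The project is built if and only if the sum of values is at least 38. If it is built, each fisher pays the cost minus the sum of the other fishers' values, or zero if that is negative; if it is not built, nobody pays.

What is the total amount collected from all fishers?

14

Total value 47 ≥ cost 38, so it is built.
Fisher 1: others sum to 40; max(0, 38 - 40) = 0.
Fisher 2: others sum to 27; max(0, 38 - 27) = 11.
Fisher 3: others sum to 35; max(0, 38 - 35) = 3.
Fisher 4: others sum to 39; max(0, 38 - 39) = 0.
Total collected = 0 + 11 + 3 + 0 = 14.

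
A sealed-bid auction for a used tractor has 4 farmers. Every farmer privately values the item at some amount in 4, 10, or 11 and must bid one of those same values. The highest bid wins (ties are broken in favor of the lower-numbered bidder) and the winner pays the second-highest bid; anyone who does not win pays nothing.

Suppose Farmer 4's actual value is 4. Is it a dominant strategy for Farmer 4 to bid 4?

Yes

Check each profile of the others' bids and compare truth against every alternative bid.
Others bid (4, 4, 4): truth gives 0, best alternative gives 0.
Others bid (4, 4, 10): truth gives 0, best alternative gives 0.
Others bid (4, 4, 11): truth gives 0, best alternative gives 0.
Others bid (4, 10, 4): truth gives 0, best alternative gives 0.
Others bid (4, 10, 10): truth gives 0, best alternative gives 0.
Others bid (4, 10, 11): truth gives 0, best alternative gives 0.
(Remaining 21 profiles checked similarly; truth is weakly best in each.)
In every case the truthful bid is at least as good as any alternative, so it is a dominant strategy.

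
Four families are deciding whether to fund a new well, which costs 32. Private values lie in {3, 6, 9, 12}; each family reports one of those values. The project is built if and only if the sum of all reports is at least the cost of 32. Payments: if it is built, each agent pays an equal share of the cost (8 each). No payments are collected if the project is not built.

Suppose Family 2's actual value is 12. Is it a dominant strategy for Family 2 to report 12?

Yes

Check each profile of the others' reports and compare truth against every alternative report.
Others report (3, 6, 12): truth gives 4, best alternative gives 0.
Others report (3, 9, 9): truth gives 4, best alternative gives 0.
Others report (3, 12, 6): truth gives 4, best alternative gives 0.
Others report (6, 3, 12): truth gives 4, best alternative gives 0.
Others report (6, 6, 9): truth gives 4, best alternative gives 0.
Others report (6, 9, 6): truth gives 4, best alternative gives 0.
(Remaining 58 profiles checked similarly; truth is weakly best in each.)
In every case the truthful report is at least as good as any alternative, so it is a dominant strategy.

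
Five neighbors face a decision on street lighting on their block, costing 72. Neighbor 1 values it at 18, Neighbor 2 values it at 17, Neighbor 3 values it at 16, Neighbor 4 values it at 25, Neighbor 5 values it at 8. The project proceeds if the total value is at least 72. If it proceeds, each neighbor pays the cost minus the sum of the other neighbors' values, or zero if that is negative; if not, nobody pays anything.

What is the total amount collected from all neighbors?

Total value 84 ≥ cost 72, so it is built.
Neighbor 1: others sum to 66; max(0, 72 - 66) = 6.
Neighbor 2: others sum to 67; max(0, 72 - 67) = 5.
Neighbor 3: others sum to 68; max(0, 72 - 68) = 4.
Neighbor 4: others sum to 59; max(0, 72 - 59) = 13.
Neighbor 5: others sum to 76; max(0, 72 - 76) = 0.
Total collected = 6 + 5 + 4 + 13 + 0 = 28.

28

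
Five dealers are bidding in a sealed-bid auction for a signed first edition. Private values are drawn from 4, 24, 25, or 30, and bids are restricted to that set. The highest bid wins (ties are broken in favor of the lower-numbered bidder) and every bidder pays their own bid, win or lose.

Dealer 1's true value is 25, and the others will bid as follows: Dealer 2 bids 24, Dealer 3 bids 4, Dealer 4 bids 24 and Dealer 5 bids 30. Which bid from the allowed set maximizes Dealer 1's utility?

Bid 4: loses but pays 4, utility -4.
Bid 24: loses but pays 24, utility -24.
Bid 25: loses but pays 25, utility -25.
Bid 30: wins, pays 30, utility 25 - 30 = -5.
The best choice is 4 with utility -4.

4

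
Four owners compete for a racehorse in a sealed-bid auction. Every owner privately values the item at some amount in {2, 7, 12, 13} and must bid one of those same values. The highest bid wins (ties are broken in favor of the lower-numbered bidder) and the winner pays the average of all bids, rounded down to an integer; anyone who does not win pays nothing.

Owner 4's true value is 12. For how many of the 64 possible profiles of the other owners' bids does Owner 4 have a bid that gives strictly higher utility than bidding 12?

19

Others bid (2, 2, 2): truth gives 8; bid 7 gives 9 > 8. Violating.
Others bid (2, 2, 12): truth gives 0; bid 13 gives 5 > 0. Violating.
Others bid (2, 7, 12): truth gives 0; bid 13 gives 4 > 0. Violating.
Others bid (2, 12, 2): truth gives 0; bid 13 gives 5 > 0. Violating.
Others bid (2, 2, 7): truth gives 7; no alternative beats it.
Others bid (2, 2, 13): truth gives 0; no alternative beats it.
(Checking all 64 profiles: 19 have a profitable deviation, 45 do not.)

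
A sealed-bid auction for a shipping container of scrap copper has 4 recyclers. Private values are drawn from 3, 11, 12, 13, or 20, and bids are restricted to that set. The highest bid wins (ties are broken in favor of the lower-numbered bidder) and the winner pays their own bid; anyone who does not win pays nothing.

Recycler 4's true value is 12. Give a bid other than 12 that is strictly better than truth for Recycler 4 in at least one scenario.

11

Suppose Recycler 1 bids 3, Recycler 2 bids 3 and Recycler 3 bids 3.
Bid 12: wins, pays 12, utility 12 - 12 = 0.
Bid 11: wins, pays 11, utility 12 - 11 = 1.
So bidding 11 beats truth here (1 > 0).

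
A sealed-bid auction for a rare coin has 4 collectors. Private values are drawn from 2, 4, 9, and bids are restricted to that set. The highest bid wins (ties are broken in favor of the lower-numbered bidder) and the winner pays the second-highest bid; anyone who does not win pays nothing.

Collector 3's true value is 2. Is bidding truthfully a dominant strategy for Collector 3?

Yes

Check each profile of the others' bids and compare truth against every alternative bid.
Others bid (2, 2, 4): truth gives 0, best alternative gives -2.
Others bid (2, 2, 2): truth gives 0, best alternative gives 0.
Others bid (2, 2, 9): truth gives 0, best alternative gives 0.
Others bid (2, 4, 2): truth gives 0, best alternative gives 0.
Others bid (2, 4, 4): truth gives 0, best alternative gives 0.
Others bid (2, 4, 9): truth gives 0, best alternative gives 0.
(Remaining 21 profiles checked similarly; truth is weakly best in each.)
In every case the truthful bid is at least as good as any alternative, so it is a dominant strategy.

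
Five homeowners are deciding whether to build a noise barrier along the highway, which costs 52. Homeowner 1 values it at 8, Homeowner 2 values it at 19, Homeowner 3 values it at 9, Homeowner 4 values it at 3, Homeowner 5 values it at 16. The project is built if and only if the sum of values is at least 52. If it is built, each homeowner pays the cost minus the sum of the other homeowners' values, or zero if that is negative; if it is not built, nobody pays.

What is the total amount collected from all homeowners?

Total value 55 ≥ cost 52, so it is built.
Homeowner 1: others sum to 47; max(0, 52 - 47) = 5.
Homeowner 2: others sum to 36; max(0, 52 - 36) = 16.
Homeowner 3: others sum to 46; max(0, 52 - 46) = 6.
Homeowner 4: others sum to 52; max(0, 52 - 52) = 0.
Homeowner 5: others sum to 39; max(0, 52 - 39) = 13.
Total collected = 5 + 16 + 6 + 0 + 13 = 40.

40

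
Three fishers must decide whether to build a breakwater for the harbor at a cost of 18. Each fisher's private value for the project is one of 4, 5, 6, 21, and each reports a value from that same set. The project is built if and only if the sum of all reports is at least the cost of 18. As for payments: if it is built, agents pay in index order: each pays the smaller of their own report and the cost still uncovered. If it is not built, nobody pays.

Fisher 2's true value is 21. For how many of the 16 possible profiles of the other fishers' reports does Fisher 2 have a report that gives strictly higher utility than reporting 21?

Others report (4, 21): truth gives 7; report 4 gives 17 > 7. Violating.
Others report (5, 21): truth gives 8; report 4 gives 17 > 8. Violating.
Others report (6, 6): truth gives 9; report 6 gives 15 > 9. Violating.
Others report (6, 21): truth gives 9; report 4 gives 17 > 9. Violating.
Others report (4, 4): truth gives 7; no alternative beats it.
Others report (4, 5): truth gives 7; no alternative beats it.
(Checking all 16 profiles: 4 have a profitable deviation, 12 do not.)

4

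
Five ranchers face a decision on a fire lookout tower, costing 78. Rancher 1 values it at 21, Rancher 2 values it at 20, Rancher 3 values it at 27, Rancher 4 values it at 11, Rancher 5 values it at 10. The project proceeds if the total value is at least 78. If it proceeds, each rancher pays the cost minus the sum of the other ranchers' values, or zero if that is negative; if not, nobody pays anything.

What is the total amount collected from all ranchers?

Total value 89 ≥ cost 78, so it is built.
Rancher 1: others sum to 68; max(0, 78 - 68) = 10.
Rancher 2: others sum to 69; max(0, 78 - 69) = 9.
Rancher 3: others sum to 62; max(0, 78 - 62) = 16.
Rancher 4: others sum to 78; max(0, 78 - 78) = 0.
Rancher 5: others sum to 79; max(0, 78 - 79) = 0.
Total collected = 10 + 9 + 16 + 0 + 0 = 35.

35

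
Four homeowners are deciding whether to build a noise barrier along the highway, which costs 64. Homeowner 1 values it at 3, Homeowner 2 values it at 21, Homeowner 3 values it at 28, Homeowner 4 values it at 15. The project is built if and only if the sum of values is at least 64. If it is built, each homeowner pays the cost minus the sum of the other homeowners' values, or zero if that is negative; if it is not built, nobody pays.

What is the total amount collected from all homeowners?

55

Total value 67 ≥ cost 64, so it is built.
Homeowner 1: others sum to 64; max(0, 64 - 64) = 0.
Homeowner 2: others sum to 46; max(0, 64 - 46) = 18.
Homeowner 3: others sum to 39; max(0, 64 - 39) = 25.
Homeowner 4: others sum to 52; max(0, 64 - 52) = 12.
Total collected = 0 + 18 + 25 + 12 = 55.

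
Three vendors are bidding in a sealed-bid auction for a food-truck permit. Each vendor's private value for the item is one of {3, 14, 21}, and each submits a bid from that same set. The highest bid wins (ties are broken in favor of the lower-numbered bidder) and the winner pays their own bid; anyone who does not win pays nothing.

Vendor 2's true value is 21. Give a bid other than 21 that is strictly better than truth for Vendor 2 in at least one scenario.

14

Suppose Vendor 1 bids 3 and Vendor 3 bids 3.
Bid 21: wins, pays 21, utility 21 - 21 = 0.
Bid 14: wins, pays 14, utility 21 - 14 = 7.
So bidding 14 beats truth here (7 > 0).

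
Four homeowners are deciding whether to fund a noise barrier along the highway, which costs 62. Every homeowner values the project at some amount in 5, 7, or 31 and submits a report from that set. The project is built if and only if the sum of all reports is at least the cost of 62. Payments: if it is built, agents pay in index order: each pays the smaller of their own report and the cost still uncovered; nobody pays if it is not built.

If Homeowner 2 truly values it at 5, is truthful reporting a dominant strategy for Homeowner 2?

Yes

Check each profile of the others' reports and compare truth against every alternative report.
Others report (5, 31, 31): truth gives 0, best alternative gives -2.
Others report (7, 31, 31): truth gives 0, best alternative gives -2.
Others report (31, 5, 31): truth gives 0, best alternative gives -2.
Others report (31, 7, 31): truth gives 0, best alternative gives -2.
Others report (31, 31, 5): truth gives 0, best alternative gives -2.
Others report (31, 31, 7): truth gives 0, best alternative gives -2.
(Remaining 21 profiles checked similarly; truth is weakly best in each.)
In every case the truthful report is at least as good as any alternative, so it is a dominant strategy.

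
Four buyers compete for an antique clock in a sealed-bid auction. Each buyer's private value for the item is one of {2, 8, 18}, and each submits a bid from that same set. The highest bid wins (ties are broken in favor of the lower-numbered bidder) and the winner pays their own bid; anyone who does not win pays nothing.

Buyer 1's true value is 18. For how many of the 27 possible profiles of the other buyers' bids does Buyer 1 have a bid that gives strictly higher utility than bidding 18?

8

Others bid (2, 2, 2): truth gives 0; bid 2 gives 16 > 0. Violating.
Others bid (2, 2, 8): truth gives 0; bid 8 gives 10 > 0. Violating.
Others bid (2, 8, 2): truth gives 0; bid 8 gives 10 > 0. Violating.
Others bid (2, 8, 8): truth gives 0; bid 8 gives 10 > 0. Violating.
Others bid (2, 2, 18): truth gives 0; no alternative beats it.
Others bid (2, 8, 18): truth gives 0; no alternative beats it.
(Checking all 27 profiles: 8 have a profitable deviation, 19 do not.)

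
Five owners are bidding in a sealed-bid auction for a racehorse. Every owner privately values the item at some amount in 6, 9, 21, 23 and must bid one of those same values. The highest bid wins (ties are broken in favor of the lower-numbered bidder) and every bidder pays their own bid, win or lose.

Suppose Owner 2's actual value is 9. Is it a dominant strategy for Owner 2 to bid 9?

Consider the case where Owner 1 bids 6, Owner 3 bids 6, Owner 4 bids 6 and Owner 5 bids 21.
Truthful bid 9: loses but pays 9, utility -9.
Bid 6 instead: loses but pays 6, utility -6.
Since -6 > -9, bidding 6 is strictly better here, so truthful bidding is not dominant.

No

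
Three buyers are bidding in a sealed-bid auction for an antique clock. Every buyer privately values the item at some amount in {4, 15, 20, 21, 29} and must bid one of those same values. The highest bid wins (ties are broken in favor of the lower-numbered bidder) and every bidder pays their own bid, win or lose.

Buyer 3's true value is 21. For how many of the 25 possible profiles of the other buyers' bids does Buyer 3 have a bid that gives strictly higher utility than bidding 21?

Others bid (4, 4): truth gives 0; bid 15 gives 6 > 0. Violating.
Others bid (4, 15): truth gives 0; bid 20 gives 1 > 0. Violating.
Others bid (4, 21): truth gives -21; bid 4 gives -4 > -21. Violating.
Others bid (4, 29): truth gives -21; bid 4 gives -4 > -21. Violating.
Others bid (4, 20): truth gives 0; no alternative beats it.
Others bid (15, 20): truth gives 0; no alternative beats it.
(Checking all 25 profiles: 20 have a profitable deviation, 5 do not.)

20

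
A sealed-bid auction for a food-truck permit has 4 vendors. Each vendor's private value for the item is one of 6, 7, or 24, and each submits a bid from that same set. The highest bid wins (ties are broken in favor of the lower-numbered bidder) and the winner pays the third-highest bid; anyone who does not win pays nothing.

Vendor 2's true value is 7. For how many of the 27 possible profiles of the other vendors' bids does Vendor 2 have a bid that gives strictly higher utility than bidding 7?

Others bid (6, 6, 24): truth gives 0; bid 24 gives 1 > 0. Violating.
Others bid (6, 24, 6): truth gives 0; bid 24 gives 1 > 0. Violating.
Others bid (7, 6, 6): truth gives 0; bid 24 gives 1 > 0. Violating.
Others bid (6, 6, 6): truth gives 1; no alternative beats it.
Others bid (6, 6, 7): truth gives 1; no alternative beats it.
(Checking all 27 profiles: 3 have a profitable deviation, 24 do not.)

3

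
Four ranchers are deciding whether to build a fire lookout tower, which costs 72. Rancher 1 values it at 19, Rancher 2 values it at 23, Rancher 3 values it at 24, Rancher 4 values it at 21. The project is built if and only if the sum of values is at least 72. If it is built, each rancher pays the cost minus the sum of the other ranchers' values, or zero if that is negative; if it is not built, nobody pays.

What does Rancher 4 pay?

Total value 87 ≥ cost 72, so the project is built.
The other ranchers' values sum to 66.
Cost minus that sum is 72 - 66 = 6.

6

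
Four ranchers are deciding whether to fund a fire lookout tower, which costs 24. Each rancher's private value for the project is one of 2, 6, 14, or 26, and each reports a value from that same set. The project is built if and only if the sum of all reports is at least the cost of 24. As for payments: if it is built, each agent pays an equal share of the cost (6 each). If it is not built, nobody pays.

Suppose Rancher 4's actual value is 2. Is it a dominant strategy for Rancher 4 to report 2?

Yes

Check each profile of the others' reports and compare truth against every alternative report.
Others report (2, 2, 14): truth gives 0, best alternative gives -4.
Others report (2, 14, 2): truth gives 0, best alternative gives -4.
Others report (6, 6, 6): truth gives 0, best alternative gives -4.
Others report (14, 2, 2): truth gives 0, best alternative gives -4.
Others report (2, 2, 26): truth gives -4, best alternative gives -4.
Others report (2, 6, 14): truth gives -4, best alternative gives -4.
(Remaining 58 profiles checked similarly; truth is weakly best in each.)
In every case the truthful report is at least as good as any alternative, so it is a dominant strategy.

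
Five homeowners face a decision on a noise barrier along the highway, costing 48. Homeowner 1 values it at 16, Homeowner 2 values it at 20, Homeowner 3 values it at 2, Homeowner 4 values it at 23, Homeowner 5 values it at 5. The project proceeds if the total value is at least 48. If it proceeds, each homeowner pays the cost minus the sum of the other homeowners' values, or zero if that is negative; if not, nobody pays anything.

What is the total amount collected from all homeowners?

Total value 66 ≥ cost 48, so it is built.
Homeowner 1: others sum to 50; max(0, 48 - 50) = 0.
Homeowner 2: others sum to 46; max(0, 48 - 46) = 2.
Homeowner 3: others sum to 64; max(0, 48 - 64) = 0.
Homeowner 4: others sum to 43; max(0, 48 - 43) = 5.
Homeowner 5: others sum to 61; max(0, 48 - 61) = 0.
Total collected = 0 + 2 + 0 + 5 + 0 = 7.

7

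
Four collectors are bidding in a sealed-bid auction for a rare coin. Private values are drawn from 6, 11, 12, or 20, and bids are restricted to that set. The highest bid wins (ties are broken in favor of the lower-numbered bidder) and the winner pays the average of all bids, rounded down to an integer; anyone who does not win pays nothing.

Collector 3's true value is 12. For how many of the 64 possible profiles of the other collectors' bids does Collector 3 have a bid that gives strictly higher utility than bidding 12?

Others bid (6, 12, 6): truth gives 0; bid 20 gives 1 > 0. Violating.
Others bid (12, 6, 6): truth gives 0; bid 20 gives 1 > 0. Violating.
Others bid (6, 6, 6): truth gives 5; no alternative beats it.
Others bid (6, 6, 11): truth gives 4; no alternative beats it.
(Checking all 64 profiles: 2 have a profitable deviation, 62 do not.)

2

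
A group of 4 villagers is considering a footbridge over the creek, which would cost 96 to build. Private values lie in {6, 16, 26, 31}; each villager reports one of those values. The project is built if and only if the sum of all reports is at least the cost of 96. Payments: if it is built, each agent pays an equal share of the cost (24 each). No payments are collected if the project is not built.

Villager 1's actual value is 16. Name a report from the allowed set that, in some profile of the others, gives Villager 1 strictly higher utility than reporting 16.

Suppose Villager 2 reports 26, Villager 3 reports 26 and Villager 4 reports 31.
Report 16: project built, pays 24, utility 16 - 24 = -8.
Report 6: project not built, utility 0.
So reporting 6 beats truth here (0 > -8).

6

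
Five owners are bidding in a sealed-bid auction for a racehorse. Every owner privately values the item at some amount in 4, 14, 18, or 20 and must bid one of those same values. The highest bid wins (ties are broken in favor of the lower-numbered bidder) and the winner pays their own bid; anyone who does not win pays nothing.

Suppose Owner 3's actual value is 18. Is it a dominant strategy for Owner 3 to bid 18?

Consider the case where Owner 1 bids 4, Owner 2 bids 4, Owner 4 bids 4 and Owner 5 bids 4.
Truthful bid 18: wins, pays 18, utility 18 - 18 = 0.
Bid 14 instead: wins, pays 14, utility 18 - 14 = 4.
Since 4 > 0, bidding 14 is strictly better here, so truthful bidding is not dominant.

No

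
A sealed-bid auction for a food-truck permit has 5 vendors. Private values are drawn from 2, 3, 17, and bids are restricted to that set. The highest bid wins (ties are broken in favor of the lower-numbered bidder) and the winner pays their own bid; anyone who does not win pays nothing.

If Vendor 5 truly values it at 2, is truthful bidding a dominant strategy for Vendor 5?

Yes

Check each profile of the others' bids and compare truth against every alternative bid.
Others bid (2, 2, 2, 2): truth gives 0, best alternative gives -1.
Others bid (2, 2, 2, 3): truth gives 0, best alternative gives 0.
Others bid (2, 2, 2, 17): truth gives 0, best alternative gives 0.
Others bid (2, 2, 3, 2): truth gives 0, best alternative gives 0.
Others bid (2, 2, 3, 3): truth gives 0, best alternative gives 0.
Others bid (2, 2, 3, 17): truth gives 0, best alternative gives 0.
(Remaining 75 profiles checked similarly; truth is weakly best in each.)
In every case the truthful bid is at least as good as any alternative, so it is a dominant strategy.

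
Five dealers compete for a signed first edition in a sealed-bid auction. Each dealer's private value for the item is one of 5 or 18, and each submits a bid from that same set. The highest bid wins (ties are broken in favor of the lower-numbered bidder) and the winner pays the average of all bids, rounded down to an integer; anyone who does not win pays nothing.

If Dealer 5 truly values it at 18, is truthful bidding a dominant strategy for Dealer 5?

Yes

Check each profile of the others' bids and compare truth against every alternative bid.
Others bid (5, 5, 5, 5): truth gives 11, best alternative gives 0.
Others bid (5, 5, 5, 18): truth gives 0, best alternative gives 0.
Others bid (5, 5, 18, 5): truth gives 0, best alternative gives 0.
Others bid (5, 5, 18, 18): truth gives 0, best alternative gives 0.
Others bid (5, 18, 5, 5): truth gives 0, best alternative gives 0.
Others bid (5, 18, 5, 18): truth gives 0, best alternative gives 0.
(Remaining 10 profiles checked similarly; truth is weakly best in each.)
In every case the truthful bid is at least as good as any alternative, so it is a dominant strategy.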